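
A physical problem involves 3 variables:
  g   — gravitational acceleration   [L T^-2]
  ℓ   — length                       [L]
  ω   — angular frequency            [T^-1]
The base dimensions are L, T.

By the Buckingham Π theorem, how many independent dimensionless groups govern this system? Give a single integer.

Dimensional matrix (L×T by g×ℓ×ω):
  L: [ 1  1  0]
  T: [-2  0 -1]
RREF → pivots at {g,ℓ} ⇒ r = 2
3 vars − rank 2 = 1 Π group

1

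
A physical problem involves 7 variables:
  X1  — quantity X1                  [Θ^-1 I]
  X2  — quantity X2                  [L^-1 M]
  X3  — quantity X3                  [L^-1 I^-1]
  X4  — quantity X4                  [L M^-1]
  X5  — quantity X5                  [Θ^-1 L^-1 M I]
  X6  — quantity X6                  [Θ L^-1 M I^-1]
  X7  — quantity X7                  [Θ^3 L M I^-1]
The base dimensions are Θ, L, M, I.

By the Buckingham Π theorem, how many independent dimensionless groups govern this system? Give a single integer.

Exponent matrix [Θ,L,M,I] × [X1,X2,X3,X4,X5,X6,X7]:
  Θ: [-1  0  0  0 -1  1  3]
  L: [ 0 -1 -1  1 -1 -1  1]
  M: [ 0  1  0 -1  1  1  1]
  I: [ 1  0 -1  0  1 -1 -1]
Row reduction gives pivot columns X1,X2,X3; rank = 3
7 vars − rank 3 = 4 Π groups

4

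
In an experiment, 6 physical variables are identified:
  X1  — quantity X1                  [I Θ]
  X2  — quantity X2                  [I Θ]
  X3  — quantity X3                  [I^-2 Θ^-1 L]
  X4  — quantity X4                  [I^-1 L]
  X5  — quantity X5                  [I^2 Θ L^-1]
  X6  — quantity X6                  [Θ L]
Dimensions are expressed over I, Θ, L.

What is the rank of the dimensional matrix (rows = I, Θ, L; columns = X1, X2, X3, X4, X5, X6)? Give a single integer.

2

Dimensional matrix (I×Θ×L by X1×X2×X3×X4×X5×X6):
  I: [ 1  1 -2 -1  2  0]
  Θ: [ 1  1 -1  0  1  1]
  L: [ 0  0  1  1 -1  1]
Echelon form has 2 nonzero rows (pivots: X1,X3)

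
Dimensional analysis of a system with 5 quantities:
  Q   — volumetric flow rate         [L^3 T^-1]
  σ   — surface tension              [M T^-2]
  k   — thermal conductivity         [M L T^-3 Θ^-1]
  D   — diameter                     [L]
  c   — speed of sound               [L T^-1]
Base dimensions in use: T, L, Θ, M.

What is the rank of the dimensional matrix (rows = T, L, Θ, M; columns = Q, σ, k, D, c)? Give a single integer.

Write exponents as rows T,L,Θ,M / cols Q,σ,k,D,c:
  T: [-1 -2 -3  0 -1]
  L: [ 3  0  1  1  1]
  Θ: [ 0  0 -1  0  0]
  M: [ 0  1  1  0  0]
RREF → pivots at {Q,σ,k,D} ⇒ r = 4

4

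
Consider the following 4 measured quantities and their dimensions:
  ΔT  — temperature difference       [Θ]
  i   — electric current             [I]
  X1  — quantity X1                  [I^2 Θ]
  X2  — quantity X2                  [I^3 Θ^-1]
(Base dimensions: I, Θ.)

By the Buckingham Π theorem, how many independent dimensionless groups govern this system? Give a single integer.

Dimensional matrix (I×Θ by ΔT×i×X1×X2):
  I: [ 0  1  2  3]
  Θ: [ 1  0  1 -1]
Echelon form has 2 nonzero rows (pivots: ΔT,i)
4 vars − rank 2 = 2 Π groups

2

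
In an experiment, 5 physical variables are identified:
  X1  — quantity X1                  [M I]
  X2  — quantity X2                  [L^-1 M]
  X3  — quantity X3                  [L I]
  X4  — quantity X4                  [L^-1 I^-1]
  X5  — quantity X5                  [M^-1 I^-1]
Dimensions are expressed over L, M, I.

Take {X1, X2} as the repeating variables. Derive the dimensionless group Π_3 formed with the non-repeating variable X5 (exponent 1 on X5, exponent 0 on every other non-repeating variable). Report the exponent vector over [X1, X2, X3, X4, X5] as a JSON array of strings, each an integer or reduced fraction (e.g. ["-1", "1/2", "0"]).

Dimensional matrix (L×M×I by X1×X2×X3×X4×X5):
  L: [ 0 -1  1 -1  0]
  M: [ 1  1  0  0 -1]
  I: [ 1  0  1 -1 -1]
RREF → pivots at {X1,X2} ⇒ r = 2
Pivot set = {X1,X2}, free = {X3,X4,X5}
RREF:
  r0: [   1    0    1   -1   -1]
  r1: [   0    1   -1    1    0]
  r2: [   0    0    0    0    0]
Fix exponent of X5 at 1, X3 at 0, X4 at 0; solve each RREF row for its pivot's exponent:
  r0: exp(X1) + (-1)·1 = 0 ⇒ exp(X1) = 1
  r1: exp(X2) + (0)·1 = 0 ⇒ exp(X2) = 0
Π_3 = X1 · X5

["1", "0", "0", "0", "1"]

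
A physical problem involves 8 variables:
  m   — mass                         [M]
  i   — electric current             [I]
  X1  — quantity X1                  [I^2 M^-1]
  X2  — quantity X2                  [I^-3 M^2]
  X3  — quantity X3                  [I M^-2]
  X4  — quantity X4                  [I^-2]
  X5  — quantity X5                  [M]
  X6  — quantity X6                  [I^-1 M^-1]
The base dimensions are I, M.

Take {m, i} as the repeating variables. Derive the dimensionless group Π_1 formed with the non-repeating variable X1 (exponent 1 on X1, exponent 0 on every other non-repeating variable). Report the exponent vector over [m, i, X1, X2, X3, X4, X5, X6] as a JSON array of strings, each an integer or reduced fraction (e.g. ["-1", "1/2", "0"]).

Dimensional matrix (I×M by m×i×X1×X2×X3×X4×X5×X6):
  I: [ 0  1  2 -3  1 -2  0 -1]
  M: [ 1  0 -1  2 -2  0  1 -1]
Row reduction gives pivot columns m,i; rank = 2
Repeat: m,i; free: X1,X2,X3,X4,X5,X6
RREF:
  r0: [   1    0   -1    2   -2    0    1   -1]
  r1: [   0    1    2   -3    1   -2    0   -1]
Fix exponent of X1 at 1, X2 at 0, X3 at 0, X4 at 0, X5 at 0, X6 at 0; solve each RREF row for its pivot's exponent:
  r0: exp(m) + (-1)·1 = 0 ⇒ exp(m) = 1
  r1: exp(i) + (2)·1 = 0 ⇒ exp(i) = -2
Π_1 = m · i^-2 · X1

["1", "-2", "1", "0", "0", "0", "0", "0"]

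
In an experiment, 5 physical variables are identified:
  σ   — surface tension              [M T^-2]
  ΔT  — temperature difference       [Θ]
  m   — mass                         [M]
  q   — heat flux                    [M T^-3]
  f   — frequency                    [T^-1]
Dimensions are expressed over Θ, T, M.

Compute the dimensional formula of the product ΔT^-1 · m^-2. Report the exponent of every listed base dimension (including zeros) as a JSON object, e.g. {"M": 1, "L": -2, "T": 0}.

{"Θ": -1, "T": 0, "M": -2}

Exponent matrix [Θ,T,M] × [σ,ΔT,m,q,f]:
  Θ: [ 0  1  0  0  0]
  T: [-2  0  0 -3 -1]
  M: [ 1  0  1  1  0]
  [Θ]: (-1)·1+(-2)·0 = -1
  [T]: (-1)·0+(-2)·0 = 0
  [M]: (-1)·0+(-2)·1 = -2
⇒ Θ^-1 M^-2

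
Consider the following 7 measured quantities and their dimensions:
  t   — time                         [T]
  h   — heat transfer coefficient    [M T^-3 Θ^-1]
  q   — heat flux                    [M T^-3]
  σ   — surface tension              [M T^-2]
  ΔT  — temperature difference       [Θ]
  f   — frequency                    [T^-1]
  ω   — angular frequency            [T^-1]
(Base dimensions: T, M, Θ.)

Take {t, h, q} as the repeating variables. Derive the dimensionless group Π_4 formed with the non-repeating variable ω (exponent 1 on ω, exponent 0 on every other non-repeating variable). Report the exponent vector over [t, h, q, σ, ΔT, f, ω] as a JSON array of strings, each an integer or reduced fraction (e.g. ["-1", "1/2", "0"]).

["1", "0", "0", "0", "0", "0", "1"]

Dimensional matrix (T×M×Θ by t×h×q×σ×ΔT×f×ω):
  T: [ 1 -3 -3 -2  0 -1 -1]
  M: [ 0  1  1  1  0  0  0]
  Θ: [ 0 -1  0  0  1  0  0]
RREF → pivots at {t,h,q} ⇒ r = 3
Repeat: t,h,q; free: σ,ΔT,f,ω
RREF:
  r0: [   1    0    0    1    0   -1   -1]
  r1: [   0    1    0    0   -1    0    0]
  r2: [   0    0    1    1    1    0    0]
Fix exponent of ω at 1, σ at 0, ΔT at 0, f at 0; solve each RREF row for its pivot's exponent:
  r0: exp(t) + (-1)·1 = 0 ⇒ exp(t) = 1
  r1: exp(h) + (0)·1 = 0 ⇒ exp(h) = 0
  r2: exp(q) + (0)·1 = 0 ⇒ exp(q) = 0
Π_4 = t · ω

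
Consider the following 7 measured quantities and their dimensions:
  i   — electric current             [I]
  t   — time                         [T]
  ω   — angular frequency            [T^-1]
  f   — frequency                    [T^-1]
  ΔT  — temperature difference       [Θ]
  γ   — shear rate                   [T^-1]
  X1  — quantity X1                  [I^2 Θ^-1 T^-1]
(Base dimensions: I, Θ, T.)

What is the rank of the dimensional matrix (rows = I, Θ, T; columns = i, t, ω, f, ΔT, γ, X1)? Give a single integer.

Exponent matrix [I,Θ,T] × [i,t,ω,f,ΔT,γ,X1]:
  I: [ 1  0  0  0  0  0  2]
  Θ: [ 0  0  0  0  1  0 -1]
  T: [ 0  1 -1 -1  0 -1 -1]
Echelon form has 3 nonzero rows (pivots: i,t,ΔT)

3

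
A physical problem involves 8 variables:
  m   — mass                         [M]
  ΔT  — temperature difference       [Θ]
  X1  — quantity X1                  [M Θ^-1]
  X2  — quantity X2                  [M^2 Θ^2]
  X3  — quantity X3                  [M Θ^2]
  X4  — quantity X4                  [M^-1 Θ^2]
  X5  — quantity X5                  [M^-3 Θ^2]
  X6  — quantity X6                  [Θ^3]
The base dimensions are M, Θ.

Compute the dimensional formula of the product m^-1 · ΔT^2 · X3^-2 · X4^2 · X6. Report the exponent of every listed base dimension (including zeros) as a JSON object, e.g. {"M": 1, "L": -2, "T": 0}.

Exponent matrix [M,Θ] × [m,ΔT,X1,X2,X3,X4,X5,X6]:
  M: [ 1  0  1  2  1 -1 -3  0]
  Θ: [ 0  1 -1  2  2  2  2  3]
  [M]: (-1)·1+(2)·0+(-2)·1+(2)·-1+(1)·0 = -5
  [Θ]: (-1)·0+(2)·1+(-2)·2+(2)·2+(1)·3 = 5
⇒ M^-5 Θ^5

{"M": -5, "Θ": 5}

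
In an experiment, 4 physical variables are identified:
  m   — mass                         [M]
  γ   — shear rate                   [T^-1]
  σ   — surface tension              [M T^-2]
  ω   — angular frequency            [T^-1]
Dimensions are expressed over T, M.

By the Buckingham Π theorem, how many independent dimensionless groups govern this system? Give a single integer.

2

Dimensional matrix (T×M by m×γ×σ×ω):
  T: [ 0 -1 -2 -1]
  M: [ 1  0  1  0]
Row reduction gives pivot columns m,γ; rank = 2
n=4, r=2 ⇒ 2 dimensionless groups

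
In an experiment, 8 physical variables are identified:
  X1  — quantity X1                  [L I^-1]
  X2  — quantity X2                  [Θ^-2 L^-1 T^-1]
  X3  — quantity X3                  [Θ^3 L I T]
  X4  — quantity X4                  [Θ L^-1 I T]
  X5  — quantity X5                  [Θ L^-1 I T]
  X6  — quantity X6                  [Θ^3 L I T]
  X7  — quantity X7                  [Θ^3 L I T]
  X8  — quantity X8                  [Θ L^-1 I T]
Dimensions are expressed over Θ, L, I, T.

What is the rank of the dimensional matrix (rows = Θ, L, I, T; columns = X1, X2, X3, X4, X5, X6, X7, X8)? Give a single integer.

Write exponents as rows Θ,L,I,T / cols X1,X2,X3,X4,X5,X6,X7,X8:
  Θ: [ 0 -2  3  1  1  3  3  1]
  L: [ 1 -1  1 -1 -1  1  1 -1]
  I: [-1  0  1  1  1  1  1  1]
  T: [ 0 -1  1  1  1  1  1  1]
RREF → pivots at {X1,X2,X3} ⇒ r = 3

3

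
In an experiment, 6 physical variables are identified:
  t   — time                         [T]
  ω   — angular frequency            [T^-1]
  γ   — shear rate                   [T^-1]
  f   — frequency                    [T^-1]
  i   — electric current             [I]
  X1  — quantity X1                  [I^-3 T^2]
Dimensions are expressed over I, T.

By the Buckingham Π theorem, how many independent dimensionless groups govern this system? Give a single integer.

Dimensional matrix (I×T by t×ω×γ×f×i×X1):
  I: [ 0  0  0  0  1 -3]
  T: [ 1 -1 -1 -1  0  2]
RREF → pivots at {t,i} ⇒ r = 2
n=6, r=2 ⇒ 4 dimensionless groups

4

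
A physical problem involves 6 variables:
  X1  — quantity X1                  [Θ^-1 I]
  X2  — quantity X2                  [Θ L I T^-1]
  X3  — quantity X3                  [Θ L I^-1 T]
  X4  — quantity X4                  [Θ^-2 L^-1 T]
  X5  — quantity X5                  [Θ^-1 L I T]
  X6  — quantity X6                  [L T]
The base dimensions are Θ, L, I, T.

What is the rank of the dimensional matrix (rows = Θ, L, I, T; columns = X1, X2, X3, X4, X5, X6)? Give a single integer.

Exponent matrix [Θ,L,I,T] × [X1,X2,X3,X4,X5,X6]:
  Θ: [-1  1  1 -2 -1  0]
  L: [ 0  1  1 -1  1  1]
  I: [ 1  1 -1  0  1  0]
  T: [ 0 -1  1  1  1  1]
Echelon form has 3 nonzero rows (pivots: X1,X2,X3)

3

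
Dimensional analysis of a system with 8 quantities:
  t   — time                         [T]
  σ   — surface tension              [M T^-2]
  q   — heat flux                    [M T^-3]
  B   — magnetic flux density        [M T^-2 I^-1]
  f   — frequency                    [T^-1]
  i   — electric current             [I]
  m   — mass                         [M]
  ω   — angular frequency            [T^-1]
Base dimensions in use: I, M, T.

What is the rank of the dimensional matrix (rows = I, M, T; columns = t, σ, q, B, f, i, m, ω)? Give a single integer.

Write exponents as rows I,M,T / cols t,σ,q,B,f,i,m,ω:
  I: [ 0  0  0 -1  0  1  0  0]
  M: [ 0  1  1  1  0  0  1  0]
  T: [ 1 -2 -3 -2 -1  0  0 -1]
RREF → pivots at {t,σ,B} ⇒ r = 3

3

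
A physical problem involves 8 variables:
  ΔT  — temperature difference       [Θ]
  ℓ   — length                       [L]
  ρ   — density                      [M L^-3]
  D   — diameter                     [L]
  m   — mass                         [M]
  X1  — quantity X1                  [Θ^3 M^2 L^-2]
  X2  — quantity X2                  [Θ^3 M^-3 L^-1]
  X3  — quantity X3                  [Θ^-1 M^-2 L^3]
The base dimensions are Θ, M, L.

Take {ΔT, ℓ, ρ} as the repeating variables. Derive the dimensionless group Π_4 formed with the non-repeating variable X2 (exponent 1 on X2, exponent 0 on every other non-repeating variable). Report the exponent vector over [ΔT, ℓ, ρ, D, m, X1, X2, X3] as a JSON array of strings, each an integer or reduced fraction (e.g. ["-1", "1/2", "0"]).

["-3", "10", "3", "0", "0", "0", "1", "0"]

Exponent matrix [Θ,M,L] × [ΔT,ℓ,ρ,D,m,X1,X2,X3]:
  Θ: [ 1  0  0  0  0  3  3 -1]
  M: [ 0  0  1  0  1  2 -3 -2]
  L: [ 0  1 -3  1  0 -2 -1  3]
Row reduction gives pivot columns ΔT,ℓ,ρ; rank = 3
Repeat: ΔT,ℓ,ρ; free: D,m,X1,X2,X3
RREF:
  r0: [   1    0    0    0    0    3    3   -1]
  r1: [   0    1    0    1    3    4  -10   -3]
  r2: [   0    0    1    0    1    2   -3   -2]
Fix exponent of X2 at 1, D at 0, m at 0, X1 at 0, X3 at 0; solve each RREF row for its pivot's exponent:
  r0: exp(ΔT) + (3)·1 = 0 ⇒ exp(ΔT) = -3
  r1: exp(ℓ) + (-10)·1 = 0 ⇒ exp(ℓ) = 10
  r2: exp(ρ) + (-3)·1 = 0 ⇒ exp(ρ) = 3
Π_4 = ΔT^-3 · ℓ^10 · ρ^3 · X2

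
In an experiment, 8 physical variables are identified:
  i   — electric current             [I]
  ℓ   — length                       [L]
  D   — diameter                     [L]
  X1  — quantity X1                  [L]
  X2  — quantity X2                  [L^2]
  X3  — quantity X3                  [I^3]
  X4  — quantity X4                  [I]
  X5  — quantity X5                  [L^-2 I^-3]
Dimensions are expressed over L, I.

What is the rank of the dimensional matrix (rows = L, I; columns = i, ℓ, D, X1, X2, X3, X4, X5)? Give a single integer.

2

Dimensional matrix (L×I by i×ℓ×D×X1×X2×X3×X4×X5):
  L: [ 0  1  1  1  2  0  0 -2]
  I: [ 1  0  0  0  0  3  1 -3]
Echelon form has 2 nonzero rows (pivots: i,ℓ)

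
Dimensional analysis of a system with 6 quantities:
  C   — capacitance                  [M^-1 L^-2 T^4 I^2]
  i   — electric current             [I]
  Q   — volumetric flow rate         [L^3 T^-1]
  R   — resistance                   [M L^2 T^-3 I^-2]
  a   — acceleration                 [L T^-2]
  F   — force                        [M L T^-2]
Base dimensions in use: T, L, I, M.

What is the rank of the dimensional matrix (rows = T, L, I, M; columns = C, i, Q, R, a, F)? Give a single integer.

4

Exponent matrix [T,L,I,M] × [C,i,Q,R,a,F]:
  T: [ 4  0 -1 -3 -2 -2]
  L: [-2  0  3  2  1  1]
  I: [ 2  1  0 -2  0  0]
  M: [-1  0  0  1  0  1]
Echelon form has 4 nonzero rows (pivots: C,i,Q,R)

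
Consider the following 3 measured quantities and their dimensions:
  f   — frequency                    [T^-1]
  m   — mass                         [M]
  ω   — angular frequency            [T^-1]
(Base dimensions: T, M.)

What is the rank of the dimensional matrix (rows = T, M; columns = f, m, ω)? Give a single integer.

2

Dimensional matrix (T×M by f×m×ω):
  T: [-1  0 -1]
  M: [ 0  1  0]
Row reduction gives pivot columns f,m; rank = 2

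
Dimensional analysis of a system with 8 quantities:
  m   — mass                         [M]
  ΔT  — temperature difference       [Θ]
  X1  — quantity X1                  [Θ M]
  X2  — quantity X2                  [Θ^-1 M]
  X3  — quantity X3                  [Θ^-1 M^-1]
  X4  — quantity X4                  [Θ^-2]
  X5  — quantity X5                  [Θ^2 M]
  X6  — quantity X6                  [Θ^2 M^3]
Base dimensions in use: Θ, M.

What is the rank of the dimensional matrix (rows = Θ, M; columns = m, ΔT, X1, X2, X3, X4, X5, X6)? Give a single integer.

2

Write exponents as rows Θ,M / cols m,ΔT,X1,X2,X3,X4,X5,X6:
  Θ: [ 0  1  1 -1 -1 -2  2  2]
  M: [ 1  0  1  1 -1  0  1  3]
Row reduction gives pivot columns m,ΔT; rank = 2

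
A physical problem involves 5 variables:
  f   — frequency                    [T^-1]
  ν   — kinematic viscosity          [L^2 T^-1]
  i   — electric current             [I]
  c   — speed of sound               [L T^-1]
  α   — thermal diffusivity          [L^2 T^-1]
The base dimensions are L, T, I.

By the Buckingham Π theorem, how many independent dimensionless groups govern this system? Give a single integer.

Exponent matrix [L,T,I] × [f,ν,i,c,α]:
  L: [ 0  2  0  1  2]
  T: [-1 -1  0 -1 -1]
  I: [ 0  0  1  0  0]
Row reduction gives pivot columns f,ν,i; rank = 3
Π count = n − r = 5 − 3 = 2

2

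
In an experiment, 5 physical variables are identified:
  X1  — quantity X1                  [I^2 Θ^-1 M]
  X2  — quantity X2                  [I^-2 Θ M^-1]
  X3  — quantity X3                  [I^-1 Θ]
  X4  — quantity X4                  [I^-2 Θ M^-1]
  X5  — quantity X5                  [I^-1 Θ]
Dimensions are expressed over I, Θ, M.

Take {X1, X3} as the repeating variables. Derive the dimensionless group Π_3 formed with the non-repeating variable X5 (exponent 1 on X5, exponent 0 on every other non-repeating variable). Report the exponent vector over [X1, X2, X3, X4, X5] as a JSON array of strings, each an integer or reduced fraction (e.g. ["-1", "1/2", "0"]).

["0", "0", "-1", "0", "1"]

Write exponents as rows I,Θ,M / cols X1,X2,X3,X4,X5:
  I: [ 2 -2 -1 -2 -1]
  Θ: [-1  1  1  1  1]
  M: [ 1 -1  0 -1  0]
RREF → pivots at {X1,X3} ⇒ r = 2
Repeat: X1,X3; free: X2,X4,X5
RREF:
  r0: [   1   -1    0   -1    0]
  r1: [   0    0    1    0    1]
  r2: [   0    0    0    0    0]
Fix exponent of X5 at 1, X2 at 0, X4 at 0; solve each RREF row for its pivot's exponent:
  r0: exp(X1) + (0)·1 = 0 ⇒ exp(X1) = 0
  r1: exp(X3) + (1)·1 = 0 ⇒ exp(X3) = -1
Π_3 = X3^-1 · X5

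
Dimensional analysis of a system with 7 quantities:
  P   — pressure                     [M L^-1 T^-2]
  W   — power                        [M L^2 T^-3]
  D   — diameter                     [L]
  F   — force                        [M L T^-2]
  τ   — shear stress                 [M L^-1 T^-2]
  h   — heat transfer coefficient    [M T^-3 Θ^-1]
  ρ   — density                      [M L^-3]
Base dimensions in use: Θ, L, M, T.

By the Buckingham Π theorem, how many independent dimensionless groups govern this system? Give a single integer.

Exponent matrix [Θ,L,M,T] × [P,W,D,F,τ,h,ρ]:
  Θ: [ 0  0  0  0  0 -1  0]
  L: [-1  2  1  1 -1  0 -3]
  M: [ 1  1  0  1  1  1  1]
  T: [-2 -3  0 -2 -2 -3  0]
Echelon form has 4 nonzero rows (pivots: P,W,D,h)
7 vars − rank 4 = 3 Π groups

3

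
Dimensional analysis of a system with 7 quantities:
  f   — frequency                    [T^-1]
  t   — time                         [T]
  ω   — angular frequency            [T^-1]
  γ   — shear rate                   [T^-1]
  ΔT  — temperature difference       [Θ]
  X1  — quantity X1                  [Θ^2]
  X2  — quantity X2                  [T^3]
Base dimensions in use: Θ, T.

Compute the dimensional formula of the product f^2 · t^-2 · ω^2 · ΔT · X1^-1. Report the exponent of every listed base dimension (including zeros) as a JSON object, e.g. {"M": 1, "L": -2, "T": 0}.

Exponent matrix [Θ,T] × [f,t,ω,γ,ΔT,X1,X2]:
  Θ: [ 0  0  0  0  1  2  0]
  T: [-1  1 -1 -1  0  0  3]
  [Θ]: (2)·0+(-2)·0+(2)·0+(1)·1+(-1)·2 = -1
  [T]: (2)·-1+(-2)·1+(2)·-1+(1)·0+(-1)·0 = -6
⇒ Θ^-1 T^-6

{"Θ": -1, "T": -6}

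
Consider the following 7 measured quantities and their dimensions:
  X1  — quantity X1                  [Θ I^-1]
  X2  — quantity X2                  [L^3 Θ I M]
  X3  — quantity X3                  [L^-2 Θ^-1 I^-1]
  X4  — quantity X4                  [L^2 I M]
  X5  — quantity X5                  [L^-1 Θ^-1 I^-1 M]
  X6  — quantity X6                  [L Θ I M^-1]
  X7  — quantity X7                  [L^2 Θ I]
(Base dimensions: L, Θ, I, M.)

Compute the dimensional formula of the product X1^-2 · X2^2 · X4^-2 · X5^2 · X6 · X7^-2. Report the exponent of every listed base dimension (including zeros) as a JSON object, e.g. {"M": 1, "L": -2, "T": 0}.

{"L": -3, "Θ": -3, "I": -1, "M": 1}

Exponent matrix [L,Θ,I,M] × [X1,X2,X3,X4,X5,X6,X7]:
  L: [ 0  3 -2  2 -1  1  2]
  Θ: [ 1  1 -1  0 -1  1  1]
  I: [-1  1 -1  1 -1  1  1]
  M: [ 0  1  0  1  1 -1  0]
  [L]: (-2)·0+(2)·3+(-2)·2+(2)·-1+(1)·1+(-2)·2 = -3
  [Θ]: (-2)·1+(2)·1+(-2)·0+(2)·-1+(1)·1+(-2)·1 = -3
  [I]: (-2)·-1+(2)·1+(-2)·1+(2)·-1+(1)·1+(-2)·1 = -1
  [M]: (-2)·0+(2)·1+(-2)·1+(2)·1+(1)·-1+(-2)·0 = 1
⇒ L^-3 Θ^-3 I^-1 M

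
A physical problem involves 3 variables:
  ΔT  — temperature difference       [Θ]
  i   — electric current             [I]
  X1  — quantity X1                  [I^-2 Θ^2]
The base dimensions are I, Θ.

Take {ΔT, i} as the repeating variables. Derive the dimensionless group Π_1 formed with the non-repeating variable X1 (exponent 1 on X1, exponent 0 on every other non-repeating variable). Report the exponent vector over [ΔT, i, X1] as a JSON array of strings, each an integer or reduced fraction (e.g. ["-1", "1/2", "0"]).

["-2", "2", "1"]

Write exponents as rows I,Θ / cols ΔT,i,X1:
  I: [ 0  1 -2]
  Θ: [ 1  0  2]
Echelon form has 2 nonzero rows (pivots: ΔT,i)
Pivot set = {ΔT,i}, free = {X1}
RREF:
  r0: [   1    0    2]
  r1: [   0    1   -2]
Fix exponent of X1 at 1; solve each RREF row for its pivot's exponent:
  r0: exp(ΔT) + (2)·1 = 0 ⇒ exp(ΔT) = -2
  r1: exp(i) + (-2)·1 = 0 ⇒ exp(i) = 2
Π_1 = ΔT^-2 · i^2 · X1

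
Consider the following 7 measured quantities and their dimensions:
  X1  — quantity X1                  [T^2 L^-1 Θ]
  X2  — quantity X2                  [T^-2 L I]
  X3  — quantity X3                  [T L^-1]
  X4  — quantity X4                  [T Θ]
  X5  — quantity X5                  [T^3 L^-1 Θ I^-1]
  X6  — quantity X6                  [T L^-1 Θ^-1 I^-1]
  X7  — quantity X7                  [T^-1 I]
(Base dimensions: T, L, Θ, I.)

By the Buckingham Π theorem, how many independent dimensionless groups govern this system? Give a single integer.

4

Dimensional matrix (T×L×Θ×I by X1×X2×X3×X4×X5×X6×X7):
  T: [ 2 -2  1  1  3  1 -1]
  L: [-1  1 -1  0 -1 -1  0]
  Θ: [ 1  0  0  1  1 -1  0]
  I: [ 0  1  0  0 -1 -1  1]
Row reduction gives pivot columns X1,X2,X3; rank = 3
n=7, r=3 ⇒ 4 dimensionless groups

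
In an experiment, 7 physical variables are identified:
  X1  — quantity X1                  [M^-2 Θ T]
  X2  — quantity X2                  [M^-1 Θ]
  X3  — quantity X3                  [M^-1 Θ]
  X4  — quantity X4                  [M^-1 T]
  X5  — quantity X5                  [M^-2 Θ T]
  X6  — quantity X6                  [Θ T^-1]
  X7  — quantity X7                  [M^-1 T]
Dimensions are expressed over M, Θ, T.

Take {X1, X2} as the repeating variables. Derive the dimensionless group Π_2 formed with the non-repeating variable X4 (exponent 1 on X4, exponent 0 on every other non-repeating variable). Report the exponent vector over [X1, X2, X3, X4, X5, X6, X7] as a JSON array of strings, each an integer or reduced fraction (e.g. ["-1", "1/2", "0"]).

Dimensional matrix (M×Θ×T by X1×X2×X3×X4×X5×X6×X7):
  M: [-2 -1 -1 -1 -2  0 -1]
  Θ: [ 1  1  1  0  1  1  0]
  T: [ 1  0  0  1  1 -1  1]
Echelon form has 2 nonzero rows (pivots: X1,X2)
Repeat: X1,X2; free: X3,X4,X5,X6,X7
RREF:
  r0: [   1    0    0    1    1   -1    1]
  r1: [   0    1    1   -1    0    2   -1]
  r2: [   0    0    0    0    0    0    0]
Fix exponent of X4 at 1, X3 at 0, X5 at 0, X6 at 0, X7 at 0; solve each RREF row for its pivot's exponent:
  r0: exp(X1) + (1)·1 = 0 ⇒ exp(X1) = -1
  r1: exp(X2) + (-1)·1 = 0 ⇒ exp(X2) = 1
Π_2 = X1^-1 · X2 · X4

["-1", "1", "0", "1", "0", "0", "0"]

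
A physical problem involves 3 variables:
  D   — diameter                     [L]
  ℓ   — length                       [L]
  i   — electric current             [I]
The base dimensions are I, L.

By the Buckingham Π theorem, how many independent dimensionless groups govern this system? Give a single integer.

Exponent matrix [I,L] × [D,ℓ,i]:
  I: [ 0  0  1]
  L: [ 1  1  0]
RREF → pivots at {D,i} ⇒ r = 2
3 vars − rank 2 = 1 Π group

1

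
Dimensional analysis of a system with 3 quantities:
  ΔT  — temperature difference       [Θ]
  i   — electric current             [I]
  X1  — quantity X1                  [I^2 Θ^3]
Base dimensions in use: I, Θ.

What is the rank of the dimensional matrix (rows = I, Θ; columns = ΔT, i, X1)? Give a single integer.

2

Exponent matrix [I,Θ] × [ΔT,i,X1]:
  I: [ 0  1  2]
  Θ: [ 1  0  3]
Row reduction gives pivot columns ΔT,i; rank = 2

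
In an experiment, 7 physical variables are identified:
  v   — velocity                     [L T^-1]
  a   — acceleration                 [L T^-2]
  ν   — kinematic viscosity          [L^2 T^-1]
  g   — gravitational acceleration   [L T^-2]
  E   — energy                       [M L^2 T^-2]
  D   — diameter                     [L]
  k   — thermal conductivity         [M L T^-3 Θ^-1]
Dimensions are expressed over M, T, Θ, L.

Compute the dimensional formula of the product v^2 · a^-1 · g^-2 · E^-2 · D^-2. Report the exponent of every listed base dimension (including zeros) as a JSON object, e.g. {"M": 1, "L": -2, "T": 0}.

Write exponents as rows M,T,Θ,L / cols v,a,ν,g,E,D,k:
  M: [ 0  0  0  0  1  0  1]
  T: [-1 -2 -1 -2 -2  0 -3]
  Θ: [ 0  0  0  0  0  0 -1]
  L: [ 1  1  2  1  2  1  1]
  [M]: (2)·0+(-1)·0+(-2)·0+(-2)·1+(-2)·0 = -2
  [T]: (2)·-1+(-1)·-2+(-2)·-2+(-2)·-2+(-2)·0 = 8
  [Θ]: (2)·0+(-1)·0+(-2)·0+(-2)·0+(-2)·0 = 0
  [L]: (2)·1+(-1)·1+(-2)·1+(-2)·2+(-2)·1 = -7
⇒ M^-2 T^8 L^-7

{"M": -2, "T": 8, "Θ": 0, "L": -7}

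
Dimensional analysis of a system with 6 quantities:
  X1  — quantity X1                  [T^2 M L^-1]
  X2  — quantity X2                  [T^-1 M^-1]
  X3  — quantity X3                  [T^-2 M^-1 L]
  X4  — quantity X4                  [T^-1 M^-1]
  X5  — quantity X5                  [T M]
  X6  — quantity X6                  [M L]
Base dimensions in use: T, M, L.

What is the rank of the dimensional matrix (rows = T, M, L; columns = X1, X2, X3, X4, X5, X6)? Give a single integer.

2

Write exponents as rows T,M,L / cols X1,X2,X3,X4,X5,X6:
  T: [ 2 -1 -2 -1  1  0]
  M: [ 1 -1 -1 -1  1  1]
  L: [-1  0  1  0  0  1]
RREF → pivots at {X1,X2} ⇒ r = 2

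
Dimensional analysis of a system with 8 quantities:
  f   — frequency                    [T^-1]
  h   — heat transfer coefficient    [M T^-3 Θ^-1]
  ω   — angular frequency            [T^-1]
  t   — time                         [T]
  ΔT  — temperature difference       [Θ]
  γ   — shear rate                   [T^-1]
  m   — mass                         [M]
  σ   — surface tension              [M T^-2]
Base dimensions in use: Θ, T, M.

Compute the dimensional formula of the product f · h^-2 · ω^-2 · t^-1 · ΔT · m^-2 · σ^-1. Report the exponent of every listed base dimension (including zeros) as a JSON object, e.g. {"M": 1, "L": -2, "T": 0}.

Dimensional matrix (Θ×T×M by f×h×ω×t×ΔT×γ×m×σ):
  Θ: [ 0 -1  0  0  1  0  0  0]
  T: [-1 -3 -1  1  0 -1  0 -2]
  M: [ 0  1  0  0  0  0  1  1]
  [Θ]: (1)·0+(-2)·-1+(-2)·0+(-1)·0+(1)·1+(-2)·0+(-1)·0 = 3
  [T]: (1)·-1+(-2)·-3+(-2)·-1+(-1)·1+(1)·0+(-2)·0+(-1)·-2 = 8
  [M]: (1)·0+(-2)·1+(-2)·0+(-1)·0+(1)·0+(-2)·1+(-1)·1 = -5
⇒ Θ^3 T^8 M^-5

{"Θ": 3, "T": 8, "M": -5}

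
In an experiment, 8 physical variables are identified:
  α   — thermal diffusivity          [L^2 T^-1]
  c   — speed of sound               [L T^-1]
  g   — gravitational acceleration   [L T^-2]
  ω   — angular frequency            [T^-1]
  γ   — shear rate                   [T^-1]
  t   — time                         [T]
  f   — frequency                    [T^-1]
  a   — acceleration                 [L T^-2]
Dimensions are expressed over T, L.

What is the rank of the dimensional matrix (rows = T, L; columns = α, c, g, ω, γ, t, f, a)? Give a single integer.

2

Write exponents as rows T,L / cols α,c,g,ω,γ,t,f,a:
  T: [-1 -1 -2 -1 -1  1 -1 -2]
  L: [ 2  1  1  0  0  0  0  1]
Echelon form has 2 nonzero rows (pivots: α,c)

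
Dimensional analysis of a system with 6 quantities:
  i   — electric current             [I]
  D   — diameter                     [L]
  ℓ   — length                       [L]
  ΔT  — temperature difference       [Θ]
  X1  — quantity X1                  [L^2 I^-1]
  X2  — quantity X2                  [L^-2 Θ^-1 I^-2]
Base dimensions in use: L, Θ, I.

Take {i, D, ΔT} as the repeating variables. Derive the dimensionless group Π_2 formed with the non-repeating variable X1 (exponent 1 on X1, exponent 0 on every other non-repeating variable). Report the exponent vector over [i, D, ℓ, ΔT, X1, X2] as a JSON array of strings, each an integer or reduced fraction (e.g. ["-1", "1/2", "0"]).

["1", "-2", "0", "0", "1", "0"]

Dimensional matrix (L×Θ×I by i×D×ℓ×ΔT×X1×X2):
  L: [ 0  1  1  0  2 -2]
  Θ: [ 0  0  0  1  0 -1]
  I: [ 1  0  0  0 -1 -2]
Row reduction gives pivot columns i,D,ΔT; rank = 3
Pivot set = {i,D,ΔT}, free = {ℓ,X1,X2}
RREF:
  r0: [   1    0    0    0   -1   -2]
  r1: [   0    1    1    0    2   -2]
  r2: [   0    0    0    1    0   -1]
Fix exponent of X1 at 1, ℓ at 0, X2 at 0; solve each RREF row for its pivot's exponent:
  r0: exp(i) + (-1)·1 = 0 ⇒ exp(i) = 1
  r1: exp(D) + (2)·1 = 0 ⇒ exp(D) = -2
  r2: exp(ΔT) + (0)·1 = 0 ⇒ exp(ΔT) = 0
Π_2 = i · D^-2 · X1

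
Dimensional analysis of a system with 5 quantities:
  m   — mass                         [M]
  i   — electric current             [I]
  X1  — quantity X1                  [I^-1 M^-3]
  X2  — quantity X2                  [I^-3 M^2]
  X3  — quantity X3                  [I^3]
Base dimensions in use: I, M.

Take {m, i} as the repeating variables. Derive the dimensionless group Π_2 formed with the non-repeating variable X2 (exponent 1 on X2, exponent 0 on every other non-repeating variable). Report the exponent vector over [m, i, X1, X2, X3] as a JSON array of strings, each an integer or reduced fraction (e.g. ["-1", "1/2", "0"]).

Exponent matrix [I,M] × [m,i,X1,X2,X3]:
  I: [ 0  1 -1 -3  3]
  M: [ 1  0 -3  2  0]
Echelon form has 2 nonzero rows (pivots: m,i)
Repeat: m,i; free: X1,X2,X3
RREF:
  r0: [   1    0   -3    2    0]
  r1: [   0    1   -1   -3    3]
Fix exponent of X2 at 1, X1 at 0, X3 at 0; solve each RREF row for its pivot's exponent:
  r0: exp(m) + (2)·1 = 0 ⇒ exp(m) = -2
  r1: exp(i) + (-3)·1 = 0 ⇒ exp(i) = 3
Π_2 = m^-2 · i^3 · X2

["-2", "3", "0", "1", "0"]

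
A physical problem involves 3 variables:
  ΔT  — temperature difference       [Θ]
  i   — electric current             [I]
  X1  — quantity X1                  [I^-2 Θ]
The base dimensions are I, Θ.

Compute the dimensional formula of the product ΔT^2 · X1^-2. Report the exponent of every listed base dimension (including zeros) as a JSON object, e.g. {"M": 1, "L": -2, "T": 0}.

Exponent matrix [I,Θ] × [ΔT,i,X1]:
  I: [ 0  1 -2]
  Θ: [ 1  0  1]
  [I]: (2)·0+(-2)·-2 = 4
  [Θ]: (2)·1+(-2)·1 = 0
⇒ I^4

{"I": 4, "Θ": 0}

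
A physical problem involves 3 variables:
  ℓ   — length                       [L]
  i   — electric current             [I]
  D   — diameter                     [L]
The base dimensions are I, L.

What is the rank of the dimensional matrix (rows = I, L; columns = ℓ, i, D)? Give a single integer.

Dimensional matrix (I×L by ℓ×i×D):
  I: [ 0  1  0]
  L: [ 1  0  1]
Row reduction gives pivot columns ℓ,i; rank = 2

2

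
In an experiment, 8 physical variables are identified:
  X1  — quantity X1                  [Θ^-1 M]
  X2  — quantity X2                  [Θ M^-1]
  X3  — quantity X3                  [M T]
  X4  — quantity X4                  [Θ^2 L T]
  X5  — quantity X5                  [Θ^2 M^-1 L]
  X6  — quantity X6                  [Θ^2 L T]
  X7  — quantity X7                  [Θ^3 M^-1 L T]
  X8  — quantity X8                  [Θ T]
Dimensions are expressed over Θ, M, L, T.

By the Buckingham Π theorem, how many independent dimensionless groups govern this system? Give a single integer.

Dimensional matrix (Θ×M×L×T by X1×X2×X3×X4×X5×X6×X7×X8):
  Θ: [-1  1  0  2  2  2  3  1]
  M: [ 1 -1  1  0 -1  0 -1  0]
  L: [ 0  0  0  1  1  1  1  0]
  T: [ 0  0  1  1  0  1  1  1]
Echelon form has 3 nonzero rows (pivots: X1,X3,X4)
n=8, r=3 ⇒ 5 dimensionless groups

5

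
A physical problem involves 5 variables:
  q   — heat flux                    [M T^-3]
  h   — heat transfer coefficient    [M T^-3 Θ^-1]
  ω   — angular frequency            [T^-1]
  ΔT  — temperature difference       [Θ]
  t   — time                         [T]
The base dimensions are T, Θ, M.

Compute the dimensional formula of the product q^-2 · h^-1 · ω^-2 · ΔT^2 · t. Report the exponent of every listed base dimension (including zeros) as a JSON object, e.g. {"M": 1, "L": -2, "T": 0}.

Write exponents as rows T,Θ,M / cols q,h,ω,ΔT,t:
  T: [-3 -3 -1  0  1]
  Θ: [ 0 -1  0  1  0]
  M: [ 1  1  0  0  0]
  [T]: (-2)·-3+(-1)·-3+(-2)·-1+(2)·0+(1)·1 = 12
  [Θ]: (-2)·0+(-1)·-1+(-2)·0+(2)·1+(1)·0 = 3
  [M]: (-2)·1+(-1)·1+(-2)·0+(2)·0+(1)·0 = -3
⇒ T^12 Θ^3 M^-3

{"T": 12, "Θ": 3, "M": -3}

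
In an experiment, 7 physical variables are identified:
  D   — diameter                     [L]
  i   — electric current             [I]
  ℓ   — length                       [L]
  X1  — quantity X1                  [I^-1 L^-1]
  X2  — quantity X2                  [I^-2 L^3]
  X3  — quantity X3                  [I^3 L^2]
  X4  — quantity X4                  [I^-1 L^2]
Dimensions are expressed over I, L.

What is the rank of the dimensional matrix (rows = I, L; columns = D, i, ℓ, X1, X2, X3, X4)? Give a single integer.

Write exponents as rows I,L / cols D,i,ℓ,X1,X2,X3,X4:
  I: [ 0  1  0 -1 -2  3 -1]
  L: [ 1  0  1 -1  3  2  2]
RREF → pivots at {D,i} ⇒ r = 2

2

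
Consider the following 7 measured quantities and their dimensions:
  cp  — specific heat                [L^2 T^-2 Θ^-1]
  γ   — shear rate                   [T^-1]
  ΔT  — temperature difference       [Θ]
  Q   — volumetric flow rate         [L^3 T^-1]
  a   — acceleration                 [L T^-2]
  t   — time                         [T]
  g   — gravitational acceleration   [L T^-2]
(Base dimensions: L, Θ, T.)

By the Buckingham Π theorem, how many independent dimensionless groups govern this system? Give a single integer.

Exponent matrix [L,Θ,T] × [cp,γ,ΔT,Q,a,t,g]:
  L: [ 2  0  0  3  1  0  1]
  Θ: [-1  0  1  0  0  0  0]
  T: [-2 -1  0 -1 -2  1 -2]
Row reduction gives pivot columns cp,γ,ΔT; rank = 3
n=7, r=3 ⇒ 4 dimensionless groups

4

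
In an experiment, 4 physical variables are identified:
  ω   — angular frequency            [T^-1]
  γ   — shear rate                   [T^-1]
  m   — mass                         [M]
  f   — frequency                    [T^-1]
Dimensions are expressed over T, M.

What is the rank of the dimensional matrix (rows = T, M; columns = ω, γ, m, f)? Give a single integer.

Dimensional matrix (T×M by ω×γ×m×f):
  T: [-1 -1  0 -1]
  M: [ 0  0  1  0]
Row reduction gives pivot columns ω,m; rank = 2

2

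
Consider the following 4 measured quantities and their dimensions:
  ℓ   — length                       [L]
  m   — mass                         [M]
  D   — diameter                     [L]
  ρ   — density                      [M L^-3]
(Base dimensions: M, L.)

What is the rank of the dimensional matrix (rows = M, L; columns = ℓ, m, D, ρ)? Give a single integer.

Write exponents as rows M,L / cols ℓ,m,D,ρ:
  M: [ 0  1  0  1]
  L: [ 1  0  1 -3]
RREF → pivots at {ℓ,m} ⇒ r = 2

2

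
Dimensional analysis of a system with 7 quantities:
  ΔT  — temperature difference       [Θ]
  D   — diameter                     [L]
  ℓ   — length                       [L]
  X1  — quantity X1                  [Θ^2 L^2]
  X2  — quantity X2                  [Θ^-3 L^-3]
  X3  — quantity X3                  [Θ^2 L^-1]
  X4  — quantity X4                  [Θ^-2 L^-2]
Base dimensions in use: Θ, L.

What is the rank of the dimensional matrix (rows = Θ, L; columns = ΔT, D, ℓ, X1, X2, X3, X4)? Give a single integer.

Dimensional matrix (Θ×L by ΔT×D×ℓ×X1×X2×X3×X4):
  Θ: [ 1  0  0  2 -3  2 -2]
  L: [ 0  1  1  2 -3 -1 -2]
Row reduction gives pivot columns ΔT,D; rank = 2

2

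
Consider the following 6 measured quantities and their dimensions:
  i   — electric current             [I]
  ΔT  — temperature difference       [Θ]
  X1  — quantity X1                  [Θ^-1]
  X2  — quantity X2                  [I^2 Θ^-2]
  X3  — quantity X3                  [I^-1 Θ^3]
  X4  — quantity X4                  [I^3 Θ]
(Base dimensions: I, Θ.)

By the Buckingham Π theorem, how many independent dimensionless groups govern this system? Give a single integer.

4

Exponent matrix [I,Θ] × [i,ΔT,X1,X2,X3,X4]:
  I: [ 1  0  0  2 -1  3]
  Θ: [ 0  1 -1 -2  3  1]
Echelon form has 2 nonzero rows (pivots: i,ΔT)
n=6, r=2 ⇒ 4 dimensionless groups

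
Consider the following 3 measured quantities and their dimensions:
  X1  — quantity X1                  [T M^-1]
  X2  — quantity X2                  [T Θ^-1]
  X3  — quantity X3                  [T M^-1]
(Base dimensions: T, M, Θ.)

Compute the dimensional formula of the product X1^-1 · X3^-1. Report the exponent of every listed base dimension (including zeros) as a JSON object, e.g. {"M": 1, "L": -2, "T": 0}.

Write exponents as rows T,M,Θ / cols X1,X2,X3:
  T: [ 1  1  1]
  M: [-1  0 -1]
  Θ: [ 0 -1  0]
  [T]: (-1)·1+(-1)·1 = -2
  [M]: (-1)·-1+(-1)·-1 = 2
  [Θ]: (-1)·0+(-1)·0 = 0
⇒ T^-2 M^2

{"T": -2, "M": 2, "Θ": 0}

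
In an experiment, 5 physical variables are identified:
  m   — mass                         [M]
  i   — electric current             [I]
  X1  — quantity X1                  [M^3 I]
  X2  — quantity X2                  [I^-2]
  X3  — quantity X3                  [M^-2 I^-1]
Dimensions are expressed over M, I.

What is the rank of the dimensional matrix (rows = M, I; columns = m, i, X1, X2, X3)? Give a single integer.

Dimensional matrix (M×I by m×i×X1×X2×X3):
  M: [ 1  0  3  0 -2]
  I: [ 0  1  1 -2 -1]
RREF → pivots at {m,i} ⇒ r = 2

2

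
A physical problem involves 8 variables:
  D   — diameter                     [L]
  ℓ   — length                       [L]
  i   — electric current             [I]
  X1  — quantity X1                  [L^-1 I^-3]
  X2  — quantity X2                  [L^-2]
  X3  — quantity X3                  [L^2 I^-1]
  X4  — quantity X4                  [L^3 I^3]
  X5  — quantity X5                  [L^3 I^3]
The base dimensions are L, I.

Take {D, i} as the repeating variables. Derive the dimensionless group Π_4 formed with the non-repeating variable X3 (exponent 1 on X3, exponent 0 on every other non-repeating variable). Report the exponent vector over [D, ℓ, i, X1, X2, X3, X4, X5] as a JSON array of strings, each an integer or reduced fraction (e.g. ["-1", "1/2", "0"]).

["-2", "0", "1", "0", "0", "1", "0", "0"]

Dimensional matrix (L×I by D×ℓ×i×X1×X2×X3×X4×X5):
  L: [ 1  1  0 -1 -2  2  3  3]
  I: [ 0  0  1 -3  0 -1  3  3]
RREF → pivots at {D,i} ⇒ r = 2
Pivot set = {D,i}, free = {ℓ,X1,X2,X3,X4,X5}
RREF:
  r0: [   1    1    0   -1   -2    2    3    3]
  r1: [   0    0    1   -3    0   -1    3    3]
Fix exponent of X3 at 1, ℓ at 0, X1 at 0, X2 at 0, X4 at 0, X5 at 0; solve each RREF row for its pivot's exponent:
  r0: exp(D) + (2)·1 = 0 ⇒ exp(D) = -2
  r1: exp(i) + (-1)·1 = 0 ⇒ exp(i) = 1
Π_4 = D^-2 · i · X3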